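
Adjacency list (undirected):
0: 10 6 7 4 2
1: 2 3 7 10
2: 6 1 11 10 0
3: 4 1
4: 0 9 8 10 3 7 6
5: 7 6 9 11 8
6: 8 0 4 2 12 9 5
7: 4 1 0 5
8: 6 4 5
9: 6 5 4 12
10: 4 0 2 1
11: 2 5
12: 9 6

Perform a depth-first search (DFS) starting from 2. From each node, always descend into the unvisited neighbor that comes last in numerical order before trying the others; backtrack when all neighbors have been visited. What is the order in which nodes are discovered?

2 → 11 → 5 → 9 → 12 → 6 → 8 → 4 → 10 → 1 → 7 → 0 → 3

Visit 2
2 → 11
11 → 5
5 → 9
9 → 12
12 → 6
6 → 8
8 → 4
4 → 10
10 → 1
1 → 7
7 → 0
1 → 3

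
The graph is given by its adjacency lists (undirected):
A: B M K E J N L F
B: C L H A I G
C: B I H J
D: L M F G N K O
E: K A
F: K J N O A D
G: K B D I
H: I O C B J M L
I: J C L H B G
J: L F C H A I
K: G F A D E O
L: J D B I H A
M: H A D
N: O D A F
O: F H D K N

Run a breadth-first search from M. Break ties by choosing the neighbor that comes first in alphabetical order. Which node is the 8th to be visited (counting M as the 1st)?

J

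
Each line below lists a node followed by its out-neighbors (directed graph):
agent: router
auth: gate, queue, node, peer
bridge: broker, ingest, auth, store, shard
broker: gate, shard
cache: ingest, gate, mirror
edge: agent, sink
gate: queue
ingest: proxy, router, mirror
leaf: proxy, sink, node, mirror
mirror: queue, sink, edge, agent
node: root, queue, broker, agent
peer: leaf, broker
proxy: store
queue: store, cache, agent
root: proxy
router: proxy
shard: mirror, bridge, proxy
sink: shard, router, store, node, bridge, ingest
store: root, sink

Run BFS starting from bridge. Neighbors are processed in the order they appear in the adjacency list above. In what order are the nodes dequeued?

bridge, broker, ingest, auth, store, shard, gate, proxy, router, mirror, queue, node, peer, root, sink, edge, agent, cache, leaf

Visit bridge; enqueue broker, ingest, auth, store, shard → queue [broker, ingest, auth, store, shard]
Visit broker; enqueue gate → queue [ingest, auth, store, shard, gate]
Visit ingest; enqueue proxy, router, mirror → queue [auth, store, shard, gate, proxy, router, mirror]
Visit auth; enqueue queue, node, peer → queue [store, shard, gate, proxy, router, mirror, queue, node, peer]
Visit store; enqueue root, sink → queue [shard, gate, proxy, router, mirror, queue, node, peer, root, sink]
Visit shard → queue [gate, proxy, router, mirror, queue, node, peer, root, sink]
Visit gate → queue [proxy, router, mirror, queue, node, peer, root, sink]
Visit proxy → queue [router, mirror, queue, node, peer, root, sink]
Visit router → queue [mirror, queue, node, peer, root, sink]
Visit mirror; enqueue edge, agent → queue [queue, node, peer, root, sink, edge, agent]
Visit queue; enqueue cache → queue [node, peer, root, sink, edge, agent, cache]
Visit node → queue [peer, root, sink, edge, agent, cache]
Visit peer; enqueue leaf → queue [root, sink, edge, agent, cache, leaf]
Visit root → queue [sink, edge, agent, cache, leaf]
Visit sink → queue [edge, agent, cache, leaf]
Visit edge → queue [agent, cache, leaf]
Visit agent → queue [cache, leaf]
Visit cache → queue [leaf]
Visit leaf → queue []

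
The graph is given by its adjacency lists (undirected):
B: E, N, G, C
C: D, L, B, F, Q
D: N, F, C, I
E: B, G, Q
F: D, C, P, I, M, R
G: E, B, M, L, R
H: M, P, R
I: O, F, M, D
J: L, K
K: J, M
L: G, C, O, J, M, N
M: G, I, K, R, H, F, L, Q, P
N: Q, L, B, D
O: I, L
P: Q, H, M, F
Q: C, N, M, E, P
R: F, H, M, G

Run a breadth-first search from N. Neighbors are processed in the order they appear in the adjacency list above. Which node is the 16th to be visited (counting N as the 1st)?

R

Visit N; enqueue Q, L, B, D → queue [Q, L, B, D]
Visit Q; enqueue C, M, E, P → queue [L, B, D, C, M, E, P]
Visit L; enqueue G, O, J → queue [B, D, C, M, E, P, G, O, J]
Visit B → queue [D, C, M, E, P, G, O, J]
Visit D; enqueue F, I → queue [C, M, E, P, G, O, J, F, I]
Visit C → queue [M, E, P, G, O, J, F, I]
Visit M; enqueue K, R, H → queue [E, P, G, O, J, F, I, K, R, H]
Visit E → queue [P, G, O, J, F, I, K, R, H]
Visit P → queue [G, O, J, F, I, K, R, H]
Visit G → queue [O, J, F, I, K, R, H]
Visit O → queue [J, F, I, K, R, H]
Visit J → queue [F, I, K, R, H]
Visit F → queue [I, K, R, H]
Visit I → queue [K, R, H]
Visit K → queue [R, H]
Visit R → queue [H]
Visit H → queue []

Visit order: N, Q, L, B, D, C, M, E, P, G, O, J, F, I, K, R, H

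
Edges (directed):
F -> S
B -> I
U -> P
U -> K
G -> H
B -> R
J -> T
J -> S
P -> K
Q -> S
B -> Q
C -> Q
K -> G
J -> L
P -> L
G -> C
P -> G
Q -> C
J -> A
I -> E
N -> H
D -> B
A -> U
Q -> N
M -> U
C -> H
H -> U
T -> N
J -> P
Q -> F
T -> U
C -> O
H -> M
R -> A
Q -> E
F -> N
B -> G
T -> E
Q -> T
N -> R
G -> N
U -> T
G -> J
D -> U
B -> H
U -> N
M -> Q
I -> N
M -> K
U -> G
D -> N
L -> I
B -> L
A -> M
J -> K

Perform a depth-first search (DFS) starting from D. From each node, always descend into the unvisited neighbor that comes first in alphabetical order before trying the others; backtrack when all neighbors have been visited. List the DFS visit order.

D -> B -> G -> C -> H -> M -> K -> Q -> E -> F -> N -> R -> A -> U -> P -> L -> I -> T -> S -> O -> J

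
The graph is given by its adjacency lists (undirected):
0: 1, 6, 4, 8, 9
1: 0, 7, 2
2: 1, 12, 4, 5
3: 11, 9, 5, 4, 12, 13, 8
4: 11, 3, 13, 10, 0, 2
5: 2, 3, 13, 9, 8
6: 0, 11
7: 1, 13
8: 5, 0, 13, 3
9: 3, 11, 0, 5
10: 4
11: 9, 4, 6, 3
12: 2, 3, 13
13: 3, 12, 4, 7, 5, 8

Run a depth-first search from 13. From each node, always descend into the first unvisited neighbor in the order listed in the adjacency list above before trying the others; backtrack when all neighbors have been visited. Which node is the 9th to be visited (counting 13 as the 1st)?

12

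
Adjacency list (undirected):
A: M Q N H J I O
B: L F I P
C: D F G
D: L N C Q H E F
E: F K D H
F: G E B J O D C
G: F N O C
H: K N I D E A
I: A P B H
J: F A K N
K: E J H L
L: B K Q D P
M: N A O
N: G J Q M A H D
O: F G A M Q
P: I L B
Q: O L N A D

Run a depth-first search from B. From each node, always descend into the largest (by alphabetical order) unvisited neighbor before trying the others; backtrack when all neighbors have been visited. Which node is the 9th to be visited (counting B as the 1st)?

K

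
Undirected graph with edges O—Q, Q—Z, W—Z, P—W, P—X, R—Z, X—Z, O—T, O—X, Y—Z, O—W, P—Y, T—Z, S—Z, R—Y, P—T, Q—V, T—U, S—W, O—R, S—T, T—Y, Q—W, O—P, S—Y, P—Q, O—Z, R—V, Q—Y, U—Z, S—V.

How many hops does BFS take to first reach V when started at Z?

2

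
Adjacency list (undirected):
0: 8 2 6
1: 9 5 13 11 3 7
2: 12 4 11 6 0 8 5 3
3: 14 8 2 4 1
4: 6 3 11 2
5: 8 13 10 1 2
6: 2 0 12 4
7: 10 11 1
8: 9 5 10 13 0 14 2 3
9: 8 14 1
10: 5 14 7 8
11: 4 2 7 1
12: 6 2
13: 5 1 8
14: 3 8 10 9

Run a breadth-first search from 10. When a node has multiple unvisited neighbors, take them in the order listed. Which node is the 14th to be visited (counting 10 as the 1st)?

Visit 10; enqueue 5, 14, 7, 8 → queue [5, 14, 7, 8]
Visit 5; enqueue 13, 1, 2 → queue [14, 7, 8, 13, 1, 2]
Visit 14; enqueue 3, 9 → queue [7, 8, 13, 1, 2, 3, 9]
Visit 7; enqueue 11 → queue [8, 13, 1, 2, 3, 9, 11]
Visit 8; enqueue 0 → queue [13, 1, 2, 3, 9, 11, 0]
Visit 13 → queue [1, 2, 3, 9, 11, 0]
Visit 1 → queue [2, 3, 9, 11, 0]
Visit 2; enqueue 12, 4, 6 → queue [3, 9, 11, 0, 12, 4, 6]
Visit 3 → queue [9, 11, 0, 12, 4, 6]
Visit 9 → queue [11, 0, 12, 4, 6]
Visit 11 → queue [0, 12, 4, 6]
Visit 0 → queue [12, 4, 6]
Visit 12 → queue [4, 6]
Visit 4 → queue [6]
Visit 6 → queue []

Visit order: 10, 5, 14, 7, 8, 13, 1, 2, 3, 9, 11, 0, 12, 4, 6

4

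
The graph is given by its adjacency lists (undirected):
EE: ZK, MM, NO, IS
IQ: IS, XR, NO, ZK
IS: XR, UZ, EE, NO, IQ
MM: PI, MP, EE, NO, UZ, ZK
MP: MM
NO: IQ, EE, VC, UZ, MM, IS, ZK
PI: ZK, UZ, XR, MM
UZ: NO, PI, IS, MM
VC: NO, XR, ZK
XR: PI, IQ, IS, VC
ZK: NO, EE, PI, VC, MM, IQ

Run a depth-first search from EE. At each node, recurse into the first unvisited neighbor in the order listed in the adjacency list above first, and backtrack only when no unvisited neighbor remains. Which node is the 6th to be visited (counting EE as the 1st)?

XR

Visit EE
EE → ZK
ZK → NO
NO → IQ
IQ → IS
IS → XR
XR → PI
PI → UZ
UZ → MM
MM → MP
XR → VC

Visit order: EE, ZK, NO, IQ, IS, XR, PI, UZ, MM, MP, VC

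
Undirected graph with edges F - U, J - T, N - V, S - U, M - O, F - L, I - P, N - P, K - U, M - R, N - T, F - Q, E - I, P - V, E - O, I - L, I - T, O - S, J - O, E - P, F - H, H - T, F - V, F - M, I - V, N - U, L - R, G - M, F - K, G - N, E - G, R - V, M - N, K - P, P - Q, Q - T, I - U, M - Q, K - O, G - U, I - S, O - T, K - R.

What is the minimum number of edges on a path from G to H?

3

Level 0: G
Level 1: E, M, N, U
Level 2: F, I, K, O, P, Q, R, S, T, V
Level 3: H, J, L
H first appears at level 3.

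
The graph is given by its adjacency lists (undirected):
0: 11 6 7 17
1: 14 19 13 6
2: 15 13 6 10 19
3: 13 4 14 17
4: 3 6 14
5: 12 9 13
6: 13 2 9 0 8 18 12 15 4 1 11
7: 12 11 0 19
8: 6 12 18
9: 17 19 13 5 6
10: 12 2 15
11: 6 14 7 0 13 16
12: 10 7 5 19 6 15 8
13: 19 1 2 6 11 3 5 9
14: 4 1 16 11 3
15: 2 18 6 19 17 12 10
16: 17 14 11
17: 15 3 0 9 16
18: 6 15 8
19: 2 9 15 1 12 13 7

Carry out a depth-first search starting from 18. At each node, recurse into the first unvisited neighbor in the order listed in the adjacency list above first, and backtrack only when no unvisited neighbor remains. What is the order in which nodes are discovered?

18, 6, 13, 19, 2, 15, 17, 3, 4, 14, 1, 16, 11, 7, 12, 10, 5, 9, 8, 0

Visit 18
18 → 6
6 → 13
13 → 19
19 → 2
2 → 15
15 → 17
17 → 3
3 → 4
4 → 14
14 → 1
14 → 16
16 → 11
11 → 7
7 → 12
12 → 10
12 → 5
5 → 9
12 → 8
7 → 0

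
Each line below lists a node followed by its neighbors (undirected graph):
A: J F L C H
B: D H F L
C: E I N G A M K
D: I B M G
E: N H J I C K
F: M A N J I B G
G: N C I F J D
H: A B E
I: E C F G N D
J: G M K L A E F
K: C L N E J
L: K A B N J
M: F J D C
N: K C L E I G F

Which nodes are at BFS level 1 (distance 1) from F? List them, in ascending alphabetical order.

A, B, G, I, J, M, N

Level 0: F
Level 1: A, B, G, I, J, M, N
Level 2: C, D, E, H, K, L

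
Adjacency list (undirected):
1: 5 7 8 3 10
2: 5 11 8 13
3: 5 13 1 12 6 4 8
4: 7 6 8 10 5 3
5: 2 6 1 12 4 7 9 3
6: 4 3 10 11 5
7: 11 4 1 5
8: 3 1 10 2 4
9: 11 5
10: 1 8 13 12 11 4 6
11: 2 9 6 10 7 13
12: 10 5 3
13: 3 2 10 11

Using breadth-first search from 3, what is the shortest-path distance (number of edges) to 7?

Level 0: 3
Level 1: 1, 4, 5, 6, 8, 12, 13
Level 2: 2, 7, 9, 10, 11
7 first appears at level 2.

2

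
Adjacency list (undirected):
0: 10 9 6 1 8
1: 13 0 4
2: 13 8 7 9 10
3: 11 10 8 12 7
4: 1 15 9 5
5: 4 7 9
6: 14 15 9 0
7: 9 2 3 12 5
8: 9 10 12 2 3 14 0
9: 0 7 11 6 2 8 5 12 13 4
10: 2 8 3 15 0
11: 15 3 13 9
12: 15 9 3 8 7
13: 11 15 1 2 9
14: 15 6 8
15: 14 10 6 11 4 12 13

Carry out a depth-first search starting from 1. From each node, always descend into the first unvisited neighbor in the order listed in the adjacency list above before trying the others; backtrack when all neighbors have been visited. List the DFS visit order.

1, 13, 11, 15, 14, 6, 9, 0, 10, 2, 8, 12, 3, 7, 5, 4

Visit 1
1 → 13
13 → 11
11 → 15
15 → 14
14 → 6
6 → 9
9 → 0
0 → 10
10 → 2
2 → 8
8 → 12
12 → 3
3 → 7
7 → 5
5 → 4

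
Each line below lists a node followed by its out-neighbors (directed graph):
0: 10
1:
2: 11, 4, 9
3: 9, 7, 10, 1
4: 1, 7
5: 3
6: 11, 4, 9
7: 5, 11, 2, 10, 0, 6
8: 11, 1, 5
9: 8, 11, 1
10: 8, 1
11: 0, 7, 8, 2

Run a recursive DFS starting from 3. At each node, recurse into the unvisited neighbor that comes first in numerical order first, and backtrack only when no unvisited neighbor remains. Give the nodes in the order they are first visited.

Visit 3
3 → 1
3 → 7
7 → 0
0 → 10
10 → 8
8 → 5
8 → 11
11 → 2
2 → 4
2 → 9
7 → 6

3, 1, 7, 0, 10, 8, 5, 11, 2, 4, 9, 6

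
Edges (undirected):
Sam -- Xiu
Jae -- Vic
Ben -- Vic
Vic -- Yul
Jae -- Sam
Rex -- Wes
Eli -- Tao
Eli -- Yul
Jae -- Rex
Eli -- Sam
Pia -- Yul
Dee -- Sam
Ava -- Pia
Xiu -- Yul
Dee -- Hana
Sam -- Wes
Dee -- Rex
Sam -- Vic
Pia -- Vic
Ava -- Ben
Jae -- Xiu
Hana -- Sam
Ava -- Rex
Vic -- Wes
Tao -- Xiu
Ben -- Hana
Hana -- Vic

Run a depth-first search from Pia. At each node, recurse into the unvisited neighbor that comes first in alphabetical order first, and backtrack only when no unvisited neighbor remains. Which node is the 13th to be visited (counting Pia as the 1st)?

Visit Pia
Pia → Ava
Ava → Ben
Ben → Hana
Hana → Dee
Dee → Rex
Rex → Jae
Jae → Sam
Sam → Eli
Eli → Tao
Tao → Xiu
Xiu → Yul
Yul → Vic
Vic → Wes

Visit order: Pia, Ava, Ben, Hana, Dee, Rex, Jae, Sam, Eli, Tao, Xiu, Yul, Vic, Wes

Vic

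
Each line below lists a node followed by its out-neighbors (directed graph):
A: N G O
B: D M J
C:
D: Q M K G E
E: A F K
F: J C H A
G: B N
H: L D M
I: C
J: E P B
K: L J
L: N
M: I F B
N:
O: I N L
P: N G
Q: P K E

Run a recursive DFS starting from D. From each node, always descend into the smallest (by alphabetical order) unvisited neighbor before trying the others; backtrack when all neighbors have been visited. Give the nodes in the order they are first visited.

Visit D
D → E
E → A
A → G
G → B
B → J
J → P
P → N
B → M
M → F
F → C
F → H
H → L
M → I
A → O
E → K
D → Q

D E A G B J P N M F C H L I O K Q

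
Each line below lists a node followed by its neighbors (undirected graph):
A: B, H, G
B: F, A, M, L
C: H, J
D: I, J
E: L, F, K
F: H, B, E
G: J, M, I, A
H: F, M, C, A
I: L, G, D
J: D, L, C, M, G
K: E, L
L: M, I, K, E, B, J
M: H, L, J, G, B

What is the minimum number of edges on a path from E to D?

Level 0: E
Level 1: F, K, L
Level 2: B, H, I, J, M
Level 3: A, C, D, G
D first appears at level 3.

3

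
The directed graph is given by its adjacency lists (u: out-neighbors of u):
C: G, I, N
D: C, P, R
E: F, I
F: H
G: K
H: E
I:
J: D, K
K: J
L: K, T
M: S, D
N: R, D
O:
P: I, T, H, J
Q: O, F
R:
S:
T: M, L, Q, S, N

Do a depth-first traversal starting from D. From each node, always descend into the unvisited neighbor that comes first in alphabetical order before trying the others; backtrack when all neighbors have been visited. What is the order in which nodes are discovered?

Visit D
D → C
C → G
G → K
K → J
C → I
C → N
N → R
D → P
P → H
H → E
E → F
P → T
T → L
T → M
M → S
T → Q
Q → O

D, C, G, K, J, I, N, R, P, H, E, F, T, L, M, S, Q, O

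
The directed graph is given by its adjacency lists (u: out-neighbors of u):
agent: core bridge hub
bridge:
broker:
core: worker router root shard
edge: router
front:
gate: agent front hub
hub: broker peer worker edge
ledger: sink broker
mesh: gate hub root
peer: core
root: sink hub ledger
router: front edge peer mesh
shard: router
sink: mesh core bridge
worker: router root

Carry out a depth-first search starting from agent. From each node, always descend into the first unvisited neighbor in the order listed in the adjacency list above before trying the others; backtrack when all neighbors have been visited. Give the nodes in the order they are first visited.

Visit agent
agent → core
core → worker
worker → router
router → front
router → edge
router → peer
router → mesh
mesh → gate
gate → hub
hub → broker
mesh → root
root → sink
sink → bridge
root → ledger
core → shard

agent, core, worker, router, front, edge, peer, mesh, gate, hub, broker, root, sink, bridge, ledger, shard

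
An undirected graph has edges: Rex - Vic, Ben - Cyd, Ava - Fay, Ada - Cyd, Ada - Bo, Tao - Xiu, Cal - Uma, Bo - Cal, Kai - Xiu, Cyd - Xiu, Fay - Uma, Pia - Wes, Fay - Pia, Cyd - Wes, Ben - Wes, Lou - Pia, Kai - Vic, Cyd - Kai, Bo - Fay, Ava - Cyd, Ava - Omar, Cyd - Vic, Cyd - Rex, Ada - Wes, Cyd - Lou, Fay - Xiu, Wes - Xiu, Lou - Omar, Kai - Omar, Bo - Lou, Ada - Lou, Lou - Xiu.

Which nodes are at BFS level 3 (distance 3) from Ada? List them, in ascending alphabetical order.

Tao, Uma

Level 0: Ada
Level 1: Bo, Cyd, Lou, Wes
Level 2: Ava, Ben, Cal, Fay, Kai, Omar, Pia, Rex, Vic, Xiu
Level 3: Tao, Uma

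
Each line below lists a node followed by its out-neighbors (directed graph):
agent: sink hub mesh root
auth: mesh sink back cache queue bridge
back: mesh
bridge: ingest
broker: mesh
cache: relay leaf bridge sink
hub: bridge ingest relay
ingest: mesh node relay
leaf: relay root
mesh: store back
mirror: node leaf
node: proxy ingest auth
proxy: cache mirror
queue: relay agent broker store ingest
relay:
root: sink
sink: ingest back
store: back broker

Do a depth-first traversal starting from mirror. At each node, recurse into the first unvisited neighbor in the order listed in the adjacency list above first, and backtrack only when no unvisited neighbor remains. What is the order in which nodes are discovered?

mirror, node, proxy, cache, relay, leaf, root, sink, ingest, mesh, store, back, broker, bridge, auth, queue, agent, hub

Visit mirror
mirror → node
node → proxy
proxy → cache
cache → relay
cache → leaf
leaf → root
root → sink
sink → ingest
ingest → mesh
mesh → store
store → back
store → broker
cache → bridge
node → auth
auth → queue
queue → agent
agent → hub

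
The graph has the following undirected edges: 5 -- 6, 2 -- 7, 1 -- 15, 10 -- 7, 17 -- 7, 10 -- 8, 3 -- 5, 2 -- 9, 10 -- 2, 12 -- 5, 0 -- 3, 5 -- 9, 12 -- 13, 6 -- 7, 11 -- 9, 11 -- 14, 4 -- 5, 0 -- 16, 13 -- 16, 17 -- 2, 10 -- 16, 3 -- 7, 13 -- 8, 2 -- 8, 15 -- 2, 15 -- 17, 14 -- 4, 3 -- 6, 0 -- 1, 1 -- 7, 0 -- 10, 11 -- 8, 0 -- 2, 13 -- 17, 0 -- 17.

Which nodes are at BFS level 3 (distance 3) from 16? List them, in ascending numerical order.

5, 6, 9, 11, 15

Level 0: 16
Level 1: 0, 10, 13
Level 2: 1, 2, 3, 7, 8, 12, 17
Level 3: 5, 6, 9, 11, 15
Level 4: 4, 14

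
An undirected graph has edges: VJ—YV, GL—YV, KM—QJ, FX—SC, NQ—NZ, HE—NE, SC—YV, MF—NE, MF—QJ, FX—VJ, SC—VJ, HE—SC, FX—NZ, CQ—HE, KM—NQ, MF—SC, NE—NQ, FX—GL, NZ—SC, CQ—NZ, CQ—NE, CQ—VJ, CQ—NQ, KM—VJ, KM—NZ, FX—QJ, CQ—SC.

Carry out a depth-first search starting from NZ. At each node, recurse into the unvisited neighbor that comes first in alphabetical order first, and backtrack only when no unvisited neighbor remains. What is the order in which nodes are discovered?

NZ → CQ → HE → NE → MF → QJ → FX → GL → YV → SC → VJ → KM → NQ

Visit NZ
NZ → CQ
CQ → HE
HE → NE
NE → MF
MF → QJ
QJ → FX
FX → GL
GL → YV
YV → SC
SC → VJ
VJ → KM
KM → NQ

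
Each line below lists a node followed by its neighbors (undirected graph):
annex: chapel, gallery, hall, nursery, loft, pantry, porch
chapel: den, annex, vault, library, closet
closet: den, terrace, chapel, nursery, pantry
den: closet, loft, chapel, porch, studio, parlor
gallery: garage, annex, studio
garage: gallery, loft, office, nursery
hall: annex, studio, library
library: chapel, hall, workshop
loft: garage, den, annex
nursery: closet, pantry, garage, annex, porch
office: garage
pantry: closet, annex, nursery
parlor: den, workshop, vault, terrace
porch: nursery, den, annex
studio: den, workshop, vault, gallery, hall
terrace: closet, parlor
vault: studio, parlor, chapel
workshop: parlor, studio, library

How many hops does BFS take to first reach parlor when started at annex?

3

Level 0: annex
Level 1: chapel, gallery, hall, loft, nursery, pantry, porch
Level 2: closet, den, garage, library, studio, vault
Level 3: office, parlor, terrace, workshop
parlor first appears at level 3.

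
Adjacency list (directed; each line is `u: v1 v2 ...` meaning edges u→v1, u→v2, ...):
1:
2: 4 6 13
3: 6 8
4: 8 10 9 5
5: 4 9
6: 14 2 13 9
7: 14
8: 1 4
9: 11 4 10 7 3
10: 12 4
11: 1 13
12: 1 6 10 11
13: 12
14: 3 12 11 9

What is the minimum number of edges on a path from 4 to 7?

2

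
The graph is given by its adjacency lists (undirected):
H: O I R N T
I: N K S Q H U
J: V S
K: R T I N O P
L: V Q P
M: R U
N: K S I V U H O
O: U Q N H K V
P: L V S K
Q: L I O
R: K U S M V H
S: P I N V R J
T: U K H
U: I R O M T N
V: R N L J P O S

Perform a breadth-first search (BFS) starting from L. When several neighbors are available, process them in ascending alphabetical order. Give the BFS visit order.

Visit L; enqueue P, Q, V → queue [P, Q, V]
Visit P; enqueue K, S → queue [Q, V, K, S]
Visit Q; enqueue I, O → queue [V, K, S, I, O]
Visit V; enqueue J, N, R → queue [K, S, I, O, J, N, R]
Visit K; enqueue T → queue [S, I, O, J, N, R, T]
Visit S → queue [I, O, J, N, R, T]
Visit I; enqueue H, U → queue [O, J, N, R, T, H, U]
Visit O → queue [J, N, R, T, H, U]
Visit J → queue [N, R, T, H, U]
Visit N → queue [R, T, H, U]
Visit R; enqueue M → queue [T, H, U, M]
Visit T → queue [H, U, M]
Visit H → queue [U, M]
Visit U → queue [M]
Visit M → queue []

L, P, Q, V, K, S, I, O, J, N, R, T, H, U, M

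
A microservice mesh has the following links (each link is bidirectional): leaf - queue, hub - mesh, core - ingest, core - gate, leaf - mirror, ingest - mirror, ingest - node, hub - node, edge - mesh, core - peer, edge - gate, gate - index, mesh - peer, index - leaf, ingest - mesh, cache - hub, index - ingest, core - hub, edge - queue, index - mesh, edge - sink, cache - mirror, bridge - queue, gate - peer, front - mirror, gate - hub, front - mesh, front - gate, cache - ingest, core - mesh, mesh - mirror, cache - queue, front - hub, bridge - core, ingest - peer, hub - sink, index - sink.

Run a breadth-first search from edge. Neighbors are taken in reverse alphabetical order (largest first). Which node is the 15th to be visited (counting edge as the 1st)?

core

Visit edge; enqueue sink, queue, mesh, gate → queue [sink, queue, mesh, gate]
Visit sink; enqueue index, hub → queue [queue, mesh, gate, index, hub]
Visit queue; enqueue leaf, cache, bridge → queue [mesh, gate, index, hub, leaf, cache, bridge]
Visit mesh; enqueue peer, mirror, ingest, front, core → queue [gate, index, hub, leaf, cache, bridge, peer, mirror, ingest, front, core]
Visit gate → queue [index, hub, leaf, cache, bridge, peer, mirror, ingest, front, core]
Visit index → queue [hub, leaf, cache, bridge, peer, mirror, ingest, front, core]
Visit hub; enqueue node → queue [leaf, cache, bridge, peer, mirror, ingest, front, core, node]
Visit leaf → queue [cache, bridge, peer, mirror, ingest, front, core, node]
Visit cache → queue [bridge, peer, mirror, ingest, front, core, node]
Visit bridge → queue [peer, mirror, ingest, front, core, node]
Visit peer → queue [mirror, ingest, front, core, node]
Visit mirror → queue [ingest, front, core, node]
Visit ingest → queue [front, core, node]
Visit front → queue [core, node]
Visit core → queue [node]
Visit node → queue []

Visit order: edge, sink, queue, mesh, gate, index, hub, leaf, cache, bridge, peer, mirror, ingest, front, core, node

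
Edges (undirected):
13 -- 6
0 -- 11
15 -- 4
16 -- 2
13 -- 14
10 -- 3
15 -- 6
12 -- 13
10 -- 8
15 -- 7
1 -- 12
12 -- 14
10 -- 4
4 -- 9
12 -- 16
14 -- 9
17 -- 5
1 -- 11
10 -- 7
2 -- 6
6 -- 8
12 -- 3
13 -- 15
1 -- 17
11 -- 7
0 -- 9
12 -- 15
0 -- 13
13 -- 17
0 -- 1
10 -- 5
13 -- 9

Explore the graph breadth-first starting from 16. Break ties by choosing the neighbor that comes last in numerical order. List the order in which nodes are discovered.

16, 12, 2, 15, 14, 13, 3, 1, 6, 7, 4, 9, 17, 0, 10, 11, 8, 5

Visit 16; enqueue 12, 2 → queue [12, 2]
Visit 12; enqueue 15, 14, 13, 3, 1 → queue [2, 15, 14, 13, 3, 1]
Visit 2; enqueue 6 → queue [15, 14, 13, 3, 1, 6]
Visit 15; enqueue 7, 4 → queue [14, 13, 3, 1, 6, 7, 4]
Visit 14; enqueue 9 → queue [13, 3, 1, 6, 7, 4, 9]
Visit 13; enqueue 17, 0 → queue [3, 1, 6, 7, 4, 9, 17, 0]
Visit 3; enqueue 10 → queue [1, 6, 7, 4, 9, 17, 0, 10]
Visit 1; enqueue 11 → queue [6, 7, 4, 9, 17, 0, 10, 11]
Visit 6; enqueue 8 → queue [7, 4, 9, 17, 0, 10, 11, 8]
Visit 7 → queue [4, 9, 17, 0, 10, 11, 8]
Visit 4 → queue [9, 17, 0, 10, 11, 8]
Visit 9 → queue [17, 0, 10, 11, 8]
Visit 17; enqueue 5 → queue [0, 10, 11, 8, 5]
Visit 0 → queue [10, 11, 8, 5]
Visit 10 → queue [11, 8, 5]
Visit 11 → queue [8, 5]
Visit 8 → queue [5]
Visit 5 → queue []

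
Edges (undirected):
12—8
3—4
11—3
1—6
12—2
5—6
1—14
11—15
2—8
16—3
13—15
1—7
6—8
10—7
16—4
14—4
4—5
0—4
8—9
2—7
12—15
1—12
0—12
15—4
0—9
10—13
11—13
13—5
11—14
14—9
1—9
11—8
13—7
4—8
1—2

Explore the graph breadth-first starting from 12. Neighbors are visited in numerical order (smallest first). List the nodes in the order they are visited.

Visit 12; enqueue 0, 1, 2, 8, 15 → queue [0, 1, 2, 8, 15]
Visit 0; enqueue 4, 9 → queue [1, 2, 8, 15, 4, 9]
Visit 1; enqueue 6, 7, 14 → queue [2, 8, 15, 4, 9, 6, 7, 14]
Visit 2 → queue [8, 15, 4, 9, 6, 7, 14]
Visit 8; enqueue 11 → queue [15, 4, 9, 6, 7, 14, 11]
Visit 15; enqueue 13 → queue [4, 9, 6, 7, 14, 11, 13]
Visit 4; enqueue 3, 5, 16 → queue [9, 6, 7, 14, 11, 13, 3, 5, 16]
Visit 9 → queue [6, 7, 14, 11, 13, 3, 5, 16]
Visit 6 → queue [7, 14, 11, 13, 3, 5, 16]
Visit 7; enqueue 10 → queue [14, 11, 13, 3, 5, 16, 10]
Visit 14 → queue [11, 13, 3, 5, 16, 10]
Visit 11 → queue [13, 3, 5, 16, 10]
Visit 13 → queue [3, 5, 16, 10]
Visit 3 → queue [5, 16, 10]
Visit 5 → queue [16, 10]
Visit 16 → queue [10]
Visit 10 → queue []

12, 0, 1, 2, 8, 15, 4, 9, 6, 7, 14, 11, 13, 3, 5, 16, 10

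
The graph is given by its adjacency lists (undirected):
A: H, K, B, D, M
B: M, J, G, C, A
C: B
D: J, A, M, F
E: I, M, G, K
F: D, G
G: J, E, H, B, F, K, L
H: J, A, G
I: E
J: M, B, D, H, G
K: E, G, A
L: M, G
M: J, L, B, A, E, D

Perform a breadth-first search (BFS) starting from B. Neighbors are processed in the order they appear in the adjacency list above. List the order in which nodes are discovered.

B → M → J → G → C → A → L → E → D → H → F → K → I

Visit B; enqueue M, J, G, C, A → queue [M, J, G, C, A]
Visit M; enqueue L, E, D → queue [J, G, C, A, L, E, D]
Visit J; enqueue H → queue [G, C, A, L, E, D, H]
Visit G; enqueue F, K → queue [C, A, L, E, D, H, F, K]
Visit C → queue [A, L, E, D, H, F, K]
Visit A → queue [L, E, D, H, F, K]
Visit L → queue [E, D, H, F, K]
Visit E; enqueue I → queue [D, H, F, K, I]
Visit D → queue [H, F, K, I]
Visit H → queue [F, K, I]
Visit F → queue [K, I]
Visit K → queue [I]
Visit I → queue []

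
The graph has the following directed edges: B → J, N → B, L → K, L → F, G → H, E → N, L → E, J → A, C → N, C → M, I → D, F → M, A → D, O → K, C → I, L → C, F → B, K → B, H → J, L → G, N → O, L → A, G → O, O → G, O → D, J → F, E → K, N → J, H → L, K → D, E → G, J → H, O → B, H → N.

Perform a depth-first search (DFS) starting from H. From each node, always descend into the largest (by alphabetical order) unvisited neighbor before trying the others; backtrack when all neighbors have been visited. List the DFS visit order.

H N O K D B J F M A G L E C I

Visit H
H → N
N → O
O → K
K → D
K → B
B → J
J → F
F → M
J → A
O → G
H → L
L → E
L → C
C → I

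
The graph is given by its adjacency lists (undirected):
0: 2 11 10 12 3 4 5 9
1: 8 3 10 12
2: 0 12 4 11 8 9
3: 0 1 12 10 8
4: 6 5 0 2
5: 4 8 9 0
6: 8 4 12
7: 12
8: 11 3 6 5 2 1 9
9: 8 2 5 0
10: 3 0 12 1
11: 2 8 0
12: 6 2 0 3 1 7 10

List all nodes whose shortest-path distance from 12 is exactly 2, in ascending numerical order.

4, 5, 8, 9, 11

Level 0: 12
Level 1: 0, 1, 2, 3, 6, 7, 10
Level 2: 4, 5, 8, 9, 11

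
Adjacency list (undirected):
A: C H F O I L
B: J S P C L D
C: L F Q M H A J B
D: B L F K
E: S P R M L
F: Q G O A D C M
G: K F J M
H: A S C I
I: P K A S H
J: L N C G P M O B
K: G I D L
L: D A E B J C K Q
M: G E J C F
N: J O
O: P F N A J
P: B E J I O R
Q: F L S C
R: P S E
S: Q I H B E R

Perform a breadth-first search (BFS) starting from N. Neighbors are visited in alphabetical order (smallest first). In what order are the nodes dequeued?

N -> J -> O -> B -> C -> G -> L -> M -> P -> A -> F -> D -> S -> H -> Q -> K -> E -> I -> R

Visit N; enqueue J, O → queue [J, O]
Visit J; enqueue B, C, G, L, M, P → queue [O, B, C, G, L, M, P]
Visit O; enqueue A, F → queue [B, C, G, L, M, P, A, F]
Visit B; enqueue D, S → queue [C, G, L, M, P, A, F, D, S]
Visit C; enqueue H, Q → queue [G, L, M, P, A, F, D, S, H, Q]
Visit G; enqueue K → queue [L, M, P, A, F, D, S, H, Q, K]
Visit L; enqueue E → queue [M, P, A, F, D, S, H, Q, K, E]
Visit M → queue [P, A, F, D, S, H, Q, K, E]
Visit P; enqueue I, R → queue [A, F, D, S, H, Q, K, E, I, R]
Visit A → queue [F, D, S, H, Q, K, E, I, R]
Visit F → queue [D, S, H, Q, K, E, I, R]
Visit D → queue [S, H, Q, K, E, I, R]
Visit S → queue [H, Q, K, E, I, R]
Visit H → queue [Q, K, E, I, R]
Visit Q → queue [K, E, I, R]
Visit K → queue [E, I, R]
Visit E → queue [I, R]
Visit I → queue [R]
Visit R → queue []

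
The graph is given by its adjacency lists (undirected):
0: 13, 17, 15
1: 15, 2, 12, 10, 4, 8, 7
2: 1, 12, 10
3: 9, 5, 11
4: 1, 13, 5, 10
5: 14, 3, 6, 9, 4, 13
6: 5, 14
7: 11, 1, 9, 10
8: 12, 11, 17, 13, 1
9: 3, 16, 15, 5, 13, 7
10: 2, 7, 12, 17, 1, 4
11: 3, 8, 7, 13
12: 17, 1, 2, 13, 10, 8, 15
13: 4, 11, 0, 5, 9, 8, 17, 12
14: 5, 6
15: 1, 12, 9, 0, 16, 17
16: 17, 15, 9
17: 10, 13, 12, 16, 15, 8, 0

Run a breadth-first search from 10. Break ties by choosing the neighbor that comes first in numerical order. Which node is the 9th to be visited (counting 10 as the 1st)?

Visit 10; enqueue 1, 2, 4, 7, 12, 17 → queue [1, 2, 4, 7, 12, 17]
Visit 1; enqueue 8, 15 → queue [2, 4, 7, 12, 17, 8, 15]
Visit 2 → queue [4, 7, 12, 17, 8, 15]
Visit 4; enqueue 5, 13 → queue [7, 12, 17, 8, 15, 5, 13]
Visit 7; enqueue 9, 11 → queue [12, 17, 8, 15, 5, 13, 9, 11]
Visit 12 → queue [17, 8, 15, 5, 13, 9, 11]
Visit 17; enqueue 0, 16 → queue [8, 15, 5, 13, 9, 11, 0, 16]
Visit 8 → queue [15, 5, 13, 9, 11, 0, 16]
Visit 15 → queue [5, 13, 9, 11, 0, 16]
Visit 5; enqueue 3, 6, 14 → queue [13, 9, 11, 0, 16, 3, 6, 14]
Visit 13 → queue [9, 11, 0, 16, 3, 6, 14]
Visit 9 → queue [11, 0, 16, 3, 6, 14]
Visit 11 → queue [0, 16, 3, 6, 14]
Visit 0 → queue [16, 3, 6, 14]
Visit 16 → queue [3, 6, 14]
Visit 3 → queue [6, 14]
Visit 6 → queue [14]
Visit 14 → queue []

Visit order: 10, 1, 2, 4, 7, 12, 17, 8, 15, 5, 13, 9, 11, 0, 16, 3, 6, 14

15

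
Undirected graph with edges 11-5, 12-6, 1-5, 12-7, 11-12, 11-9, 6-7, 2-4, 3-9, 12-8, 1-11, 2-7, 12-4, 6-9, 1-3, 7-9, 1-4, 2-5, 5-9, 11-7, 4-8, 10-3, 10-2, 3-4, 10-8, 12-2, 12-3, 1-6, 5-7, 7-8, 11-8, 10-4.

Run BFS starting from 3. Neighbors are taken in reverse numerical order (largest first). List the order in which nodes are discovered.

Visit 3; enqueue 12, 10, 9, 4, 1 → queue [12, 10, 9, 4, 1]
Visit 12; enqueue 11, 8, 7, 6, 2 → queue [10, 9, 4, 1, 11, 8, 7, 6, 2]
Visit 10 → queue [9, 4, 1, 11, 8, 7, 6, 2]
Visit 9; enqueue 5 → queue [4, 1, 11, 8, 7, 6, 2, 5]
Visit 4 → queue [1, 11, 8, 7, 6, 2, 5]
Visit 1 → queue [11, 8, 7, 6, 2, 5]
Visit 11 → queue [8, 7, 6, 2, 5]
Visit 8 → queue [7, 6, 2, 5]
Visit 7 → queue [6, 2, 5]
Visit 6 → queue [2, 5]
Visit 2 → queue [5]
Visit 5 → queue []

3 12 10 9 4 1 11 8 7 6 2 5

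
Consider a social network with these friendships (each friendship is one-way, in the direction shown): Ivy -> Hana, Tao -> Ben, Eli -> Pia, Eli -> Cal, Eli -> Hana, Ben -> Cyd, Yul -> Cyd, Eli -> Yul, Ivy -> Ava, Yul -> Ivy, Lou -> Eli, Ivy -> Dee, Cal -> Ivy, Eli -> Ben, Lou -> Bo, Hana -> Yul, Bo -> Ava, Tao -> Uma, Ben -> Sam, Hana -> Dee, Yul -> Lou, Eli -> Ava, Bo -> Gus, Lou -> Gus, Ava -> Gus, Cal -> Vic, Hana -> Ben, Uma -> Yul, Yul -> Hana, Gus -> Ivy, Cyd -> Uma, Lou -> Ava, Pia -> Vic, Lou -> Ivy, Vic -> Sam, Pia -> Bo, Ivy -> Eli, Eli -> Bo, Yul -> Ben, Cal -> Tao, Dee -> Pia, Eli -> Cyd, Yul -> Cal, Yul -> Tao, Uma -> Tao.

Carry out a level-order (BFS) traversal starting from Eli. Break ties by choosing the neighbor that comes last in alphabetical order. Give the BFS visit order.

Visit Eli; enqueue Yul, Pia, Hana, Cyd, Cal, Bo, Ben, Ava → queue [Yul, Pia, Hana, Cyd, Cal, Bo, Ben, Ava]
Visit Yul; enqueue Tao, Lou, Ivy → queue [Pia, Hana, Cyd, Cal, Bo, Ben, Ava, Tao, Lou, Ivy]
Visit Pia; enqueue Vic → queue [Hana, Cyd, Cal, Bo, Ben, Ava, Tao, Lou, Ivy, Vic]
Visit Hana; enqueue Dee → queue [Cyd, Cal, Bo, Ben, Ava, Tao, Lou, Ivy, Vic, Dee]
Visit Cyd; enqueue Uma → queue [Cal, Bo, Ben, Ava, Tao, Lou, Ivy, Vic, Dee, Uma]
Visit Cal → queue [Bo, Ben, Ava, Tao, Lou, Ivy, Vic, Dee, Uma]
Visit Bo; enqueue Gus → queue [Ben, Ava, Tao, Lou, Ivy, Vic, Dee, Uma, Gus]
Visit Ben; enqueue Sam → queue [Ava, Tao, Lou, Ivy, Vic, Dee, Uma, Gus, Sam]
Visit Ava → queue [Tao, Lou, Ivy, Vic, Dee, Uma, Gus, Sam]
Visit Tao → queue [Lou, Ivy, Vic, Dee, Uma, Gus, Sam]
Visit Lou → queue [Ivy, Vic, Dee, Uma, Gus, Sam]
Visit Ivy → queue [Vic, Dee, Uma, Gus, Sam]
Visit Vic → queue [Dee, Uma, Gus, Sam]
Visit Dee → queue [Uma, Gus, Sam]
Visit Uma → queue [Gus, Sam]
Visit Gus → queue [Sam]
Visit Sam → queue []

Eli Yul Pia Hana Cyd Cal Bo Ben Ava Tao Lou Ivy Vic Dee Uma Gus Sam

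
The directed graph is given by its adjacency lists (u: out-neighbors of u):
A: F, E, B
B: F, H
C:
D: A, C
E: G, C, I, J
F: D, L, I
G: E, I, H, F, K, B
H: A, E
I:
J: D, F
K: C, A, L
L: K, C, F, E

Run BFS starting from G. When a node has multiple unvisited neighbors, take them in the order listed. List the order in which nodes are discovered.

G -> E -> I -> H -> F -> K -> B -> C -> J -> A -> D -> L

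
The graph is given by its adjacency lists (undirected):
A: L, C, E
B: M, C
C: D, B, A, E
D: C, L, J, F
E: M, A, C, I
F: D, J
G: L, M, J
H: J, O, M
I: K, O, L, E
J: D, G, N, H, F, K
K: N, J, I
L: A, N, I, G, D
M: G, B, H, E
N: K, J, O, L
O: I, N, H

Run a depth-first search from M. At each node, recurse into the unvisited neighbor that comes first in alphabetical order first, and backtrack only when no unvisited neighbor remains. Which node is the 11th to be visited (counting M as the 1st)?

L

Visit M
M → B
B → C
C → A
A → E
E → I
I → K
K → J
J → D
D → F
D → L
L → G
L → N
N → O
O → H

Visit order: M, B, C, A, E, I, K, J, D, F, L, G, N, O, H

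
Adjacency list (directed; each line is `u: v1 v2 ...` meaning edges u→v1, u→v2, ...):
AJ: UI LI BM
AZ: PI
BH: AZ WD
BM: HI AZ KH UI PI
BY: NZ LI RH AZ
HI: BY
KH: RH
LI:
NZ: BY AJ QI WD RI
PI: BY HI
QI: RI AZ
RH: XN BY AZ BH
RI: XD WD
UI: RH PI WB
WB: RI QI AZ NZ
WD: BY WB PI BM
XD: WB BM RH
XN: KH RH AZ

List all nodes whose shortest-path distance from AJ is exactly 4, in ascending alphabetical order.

Level 0: AJ
Level 1: BM, LI, UI
Level 2: AZ, HI, KH, PI, RH, WB
Level 3: BH, BY, NZ, QI, RI, XN
Level 4: WD, XD

WD, XD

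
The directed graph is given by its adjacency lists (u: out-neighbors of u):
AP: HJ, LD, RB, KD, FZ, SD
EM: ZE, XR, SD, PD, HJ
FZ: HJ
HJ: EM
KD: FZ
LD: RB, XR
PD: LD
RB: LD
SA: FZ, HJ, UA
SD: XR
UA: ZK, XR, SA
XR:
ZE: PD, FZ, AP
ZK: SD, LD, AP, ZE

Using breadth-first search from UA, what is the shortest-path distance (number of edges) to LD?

Level 0: UA
Level 1: SA, XR, ZK
Level 2: AP, FZ, HJ, LD, SD, ZE
Level 3: EM, KD, PD, RB
LD first appears at level 2.

2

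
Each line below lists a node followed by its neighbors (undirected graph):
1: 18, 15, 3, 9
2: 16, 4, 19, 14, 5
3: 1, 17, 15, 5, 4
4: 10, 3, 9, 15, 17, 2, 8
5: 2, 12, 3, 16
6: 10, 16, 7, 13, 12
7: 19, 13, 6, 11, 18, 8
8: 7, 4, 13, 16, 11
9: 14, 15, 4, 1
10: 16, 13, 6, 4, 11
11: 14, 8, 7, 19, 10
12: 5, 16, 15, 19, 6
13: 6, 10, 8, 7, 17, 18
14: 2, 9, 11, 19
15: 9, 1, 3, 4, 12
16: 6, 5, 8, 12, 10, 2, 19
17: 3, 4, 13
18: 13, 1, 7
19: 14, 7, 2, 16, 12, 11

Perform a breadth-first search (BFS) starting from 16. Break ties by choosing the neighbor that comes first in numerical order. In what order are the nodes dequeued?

Visit 16; enqueue 2, 5, 6, 8, 10, 12, 19 → queue [2, 5, 6, 8, 10, 12, 19]
Visit 2; enqueue 4, 14 → queue [5, 6, 8, 10, 12, 19, 4, 14]
Visit 5; enqueue 3 → queue [6, 8, 10, 12, 19, 4, 14, 3]
Visit 6; enqueue 7, 13 → queue [8, 10, 12, 19, 4, 14, 3, 7, 13]
Visit 8; enqueue 11 → queue [10, 12, 19, 4, 14, 3, 7, 13, 11]
Visit 10 → queue [12, 19, 4, 14, 3, 7, 13, 11]
Visit 12; enqueue 15 → queue [19, 4, 14, 3, 7, 13, 11, 15]
Visit 19 → queue [4, 14, 3, 7, 13, 11, 15]
Visit 4; enqueue 9, 17 → queue [14, 3, 7, 13, 11, 15, 9, 17]
Visit 14 → queue [3, 7, 13, 11, 15, 9, 17]
Visit 3; enqueue 1 → queue [7, 13, 11, 15, 9, 17, 1]
Visit 7; enqueue 18 → queue [13, 11, 15, 9, 17, 1, 18]
Visit 13 → queue [11, 15, 9, 17, 1, 18]
Visit 11 → queue [15, 9, 17, 1, 18]
Visit 15 → queue [9, 17, 1, 18]
Visit 9 → queue [17, 1, 18]
Visit 17 → queue [1, 18]
Visit 1 → queue [18]
Visit 18 → queue []

16 -> 2 -> 5 -> 6 -> 8 -> 10 -> 12 -> 19 -> 4 -> 14 -> 3 -> 7 -> 13 -> 11 -> 15 -> 9 -> 17 -> 1 -> 18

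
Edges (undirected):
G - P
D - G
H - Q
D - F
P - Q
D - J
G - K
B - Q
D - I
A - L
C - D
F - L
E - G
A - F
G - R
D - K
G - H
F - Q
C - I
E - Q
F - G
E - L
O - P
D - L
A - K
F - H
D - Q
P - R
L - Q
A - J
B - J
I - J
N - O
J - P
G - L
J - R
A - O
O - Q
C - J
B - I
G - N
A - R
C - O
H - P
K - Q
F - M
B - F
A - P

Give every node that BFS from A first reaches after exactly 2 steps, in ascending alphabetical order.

Level 0: A
Level 1: F, J, K, L, O, P, R
Level 2: B, C, D, E, G, H, I, M, N, Q

B, C, D, E, G, H, I, M, N, Q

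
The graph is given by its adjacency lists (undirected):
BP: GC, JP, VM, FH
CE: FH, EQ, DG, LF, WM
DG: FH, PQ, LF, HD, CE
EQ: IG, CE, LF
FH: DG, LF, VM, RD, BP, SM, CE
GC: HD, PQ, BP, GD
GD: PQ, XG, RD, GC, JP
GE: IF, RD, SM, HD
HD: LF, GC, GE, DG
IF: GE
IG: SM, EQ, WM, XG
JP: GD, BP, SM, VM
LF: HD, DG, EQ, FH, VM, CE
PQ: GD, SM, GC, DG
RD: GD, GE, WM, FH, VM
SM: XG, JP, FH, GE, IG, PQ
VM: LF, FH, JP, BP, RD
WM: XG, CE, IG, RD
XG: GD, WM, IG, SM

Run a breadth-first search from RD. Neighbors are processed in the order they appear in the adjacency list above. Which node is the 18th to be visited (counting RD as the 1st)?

BP

Visit RD; enqueue GD, GE, WM, FH, VM → queue [GD, GE, WM, FH, VM]
Visit GD; enqueue PQ, XG, GC, JP → queue [GE, WM, FH, VM, PQ, XG, GC, JP]
Visit GE; enqueue IF, SM, HD → queue [WM, FH, VM, PQ, XG, GC, JP, IF, SM, HD]
Visit WM; enqueue CE, IG → queue [FH, VM, PQ, XG, GC, JP, IF, SM, HD, CE, IG]
Visit FH; enqueue DG, LF, BP → queue [VM, PQ, XG, GC, JP, IF, SM, HD, CE, IG, DG, LF, BP]
Visit VM → queue [PQ, XG, GC, JP, IF, SM, HD, CE, IG, DG, LF, BP]
Visit PQ → queue [XG, GC, JP, IF, SM, HD, CE, IG, DG, LF, BP]
Visit XG → queue [GC, JP, IF, SM, HD, CE, IG, DG, LF, BP]
Visit GC → queue [JP, IF, SM, HD, CE, IG, DG, LF, BP]
Visit JP → queue [IF, SM, HD, CE, IG, DG, LF, BP]
Visit IF → queue [SM, HD, CE, IG, DG, LF, BP]
Visit SM → queue [HD, CE, IG, DG, LF, BP]
Visit HD → queue [CE, IG, DG, LF, BP]
Visit CE; enqueue EQ → queue [IG, DG, LF, BP, EQ]
Visit IG → queue [DG, LF, BP, EQ]
Visit DG → queue [LF, BP, EQ]
Visit LF → queue [BP, EQ]
Visit BP → queue [EQ]
Visit EQ → queue []

Visit order: RD, GD, GE, WM, FH, VM, PQ, XG, GC, JP, IF, SM, HD, CE, IG, DG, LF, BP, EQ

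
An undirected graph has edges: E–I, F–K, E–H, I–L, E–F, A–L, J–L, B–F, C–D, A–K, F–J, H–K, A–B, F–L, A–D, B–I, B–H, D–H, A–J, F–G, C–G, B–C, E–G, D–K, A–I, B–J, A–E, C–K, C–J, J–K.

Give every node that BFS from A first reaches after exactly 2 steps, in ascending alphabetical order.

C, F, G, H

Level 0: A
Level 1: B, D, E, I, J, K, L
Level 2: C, F, G, H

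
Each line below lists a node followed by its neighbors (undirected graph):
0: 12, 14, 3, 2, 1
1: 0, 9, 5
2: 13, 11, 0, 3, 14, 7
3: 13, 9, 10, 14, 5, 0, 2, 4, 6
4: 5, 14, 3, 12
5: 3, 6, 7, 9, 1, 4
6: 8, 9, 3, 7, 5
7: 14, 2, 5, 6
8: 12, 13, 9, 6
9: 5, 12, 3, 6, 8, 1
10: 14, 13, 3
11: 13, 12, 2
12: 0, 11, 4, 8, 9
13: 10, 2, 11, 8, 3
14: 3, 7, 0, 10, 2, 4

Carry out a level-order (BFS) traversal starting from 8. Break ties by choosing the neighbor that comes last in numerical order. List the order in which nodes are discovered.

Visit 8; enqueue 13, 12, 9, 6 → queue [13, 12, 9, 6]
Visit 13; enqueue 11, 10, 3, 2 → queue [12, 9, 6, 11, 10, 3, 2]
Visit 12; enqueue 4, 0 → queue [9, 6, 11, 10, 3, 2, 4, 0]
Visit 9; enqueue 5, 1 → queue [6, 11, 10, 3, 2, 4, 0, 5, 1]
Visit 6; enqueue 7 → queue [11, 10, 3, 2, 4, 0, 5, 1, 7]
Visit 11 → queue [10, 3, 2, 4, 0, 5, 1, 7]
Visit 10; enqueue 14 → queue [3, 2, 4, 0, 5, 1, 7, 14]
Visit 3 → queue [2, 4, 0, 5, 1, 7, 14]
Visit 2 → queue [4, 0, 5, 1, 7, 14]
Visit 4 → queue [0, 5, 1, 7, 14]
Visit 0 → queue [5, 1, 7, 14]
Visit 5 → queue [1, 7, 14]
Visit 1 → queue [7, 14]
Visit 7 → queue [14]
Visit 14 → queue []

8 -> 13 -> 12 -> 9 -> 6 -> 11 -> 10 -> 3 -> 2 -> 4 -> 0 -> 5 -> 1 -> 7 -> 14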